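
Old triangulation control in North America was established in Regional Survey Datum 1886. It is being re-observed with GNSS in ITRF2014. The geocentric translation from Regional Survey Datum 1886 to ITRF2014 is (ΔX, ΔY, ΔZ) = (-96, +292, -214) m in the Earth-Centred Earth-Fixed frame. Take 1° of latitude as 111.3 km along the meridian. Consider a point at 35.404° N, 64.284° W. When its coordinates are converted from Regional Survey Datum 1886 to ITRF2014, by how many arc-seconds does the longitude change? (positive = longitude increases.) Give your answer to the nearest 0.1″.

sin φ = 0.579338, cos φ = 0.815087, sin λ = -0.900956, cos λ = 0.433911.
East component: ΔE = −sin λ·ΔX + cos λ·ΔY = −(-0.900956)(-96) + (0.433911)(292) = 40.21 m.
1° of latitude spans 111300 m; at latitude φ, 1° of longitude spans that × cos φ = 90719.2 m, so Δλ = 40.21 / 90719.2 × 3600 = 1.596″.

Δλ = 1.6″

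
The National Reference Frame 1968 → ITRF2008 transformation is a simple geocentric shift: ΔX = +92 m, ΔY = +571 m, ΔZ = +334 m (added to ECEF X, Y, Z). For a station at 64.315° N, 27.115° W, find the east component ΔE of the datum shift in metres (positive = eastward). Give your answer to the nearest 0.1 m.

The local east axis at (φ, λ) is (−sin λ, cos λ, 0), so ΔE = −sin(-27.115°)·92 + cos(-27.115°)·571 = 550.17 m.

ΔE = 550.2 m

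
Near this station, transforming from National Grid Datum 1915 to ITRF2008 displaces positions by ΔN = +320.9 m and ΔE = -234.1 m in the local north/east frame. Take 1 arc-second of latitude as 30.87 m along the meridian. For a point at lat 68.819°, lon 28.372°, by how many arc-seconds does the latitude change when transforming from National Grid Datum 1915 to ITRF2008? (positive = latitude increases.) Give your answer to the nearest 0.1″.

Δφ = 10.4″

1″ of latitude = 30.87 m, so Δφ = 320.9 / 30.87 = 10.395″.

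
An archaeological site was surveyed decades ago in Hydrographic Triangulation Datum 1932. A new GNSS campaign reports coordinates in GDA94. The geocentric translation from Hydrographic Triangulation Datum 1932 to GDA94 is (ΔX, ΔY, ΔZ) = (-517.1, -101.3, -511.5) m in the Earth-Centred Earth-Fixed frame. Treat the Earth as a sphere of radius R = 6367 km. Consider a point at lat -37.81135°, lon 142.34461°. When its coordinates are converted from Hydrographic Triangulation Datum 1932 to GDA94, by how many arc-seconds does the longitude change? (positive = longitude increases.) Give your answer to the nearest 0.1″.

Δλ = 16.2″

sin φ = -0.613064, cos φ = 0.790034, sin λ = 0.610911, cos λ = -0.791699.
East component: ΔE = −sin λ·ΔX + cos λ·ΔY = −(0.610911)(-517.1) + (-0.791699)(-101.3) = 396.10 m.
1° of latitude spans πR/180 = 111125 m; at latitude φ, 1° of longitude spans that × cos φ = 87792.6 m, so Δλ = 396.10 / 87792.6 × 3600 = 16.242″.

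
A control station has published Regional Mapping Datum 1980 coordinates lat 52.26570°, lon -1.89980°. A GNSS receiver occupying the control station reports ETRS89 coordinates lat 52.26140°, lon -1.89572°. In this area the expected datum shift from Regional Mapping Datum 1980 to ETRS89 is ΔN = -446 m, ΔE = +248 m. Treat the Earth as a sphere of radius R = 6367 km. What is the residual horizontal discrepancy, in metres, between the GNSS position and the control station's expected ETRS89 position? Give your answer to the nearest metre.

43 m

Observed coordinate differences: Δφ = -0.00430°, Δλ = +0.00408°.
Converting to metres (1° lat = 111125 m, cos φ = 0.612001): observed ΔN = -477.8 m, observed ΔE = 277.5 m.
Subtracting the expected shift leaves a residual of -477.8 − (-446) = -31.8 m north and 277.5 − (248) = 29.5 m east.
Residual distance = √((-31.8)² + 29.5²) = 43.4 m.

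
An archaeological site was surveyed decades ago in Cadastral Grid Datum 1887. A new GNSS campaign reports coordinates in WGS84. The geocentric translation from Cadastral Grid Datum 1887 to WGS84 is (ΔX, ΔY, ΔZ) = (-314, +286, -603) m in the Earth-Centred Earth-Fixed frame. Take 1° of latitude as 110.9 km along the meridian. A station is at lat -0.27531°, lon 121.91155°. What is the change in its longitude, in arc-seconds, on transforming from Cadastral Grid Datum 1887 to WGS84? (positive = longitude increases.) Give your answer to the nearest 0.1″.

sin φ = -0.004805, cos φ = 0.999988, sin λ = 0.848865, cos λ = -0.528609.
East component: ΔE = −sin λ·ΔX + cos λ·ΔY = −(0.848865)(-314) + (-0.528609)(286) = 115.36 m.
1° of latitude spans 110900 m; at latitude φ, 1° of longitude spans that × cos φ = 110898.7 m, so Δλ = 115.36 / 110898.7 × 3600 = 3.745″.

Δλ = 3.7″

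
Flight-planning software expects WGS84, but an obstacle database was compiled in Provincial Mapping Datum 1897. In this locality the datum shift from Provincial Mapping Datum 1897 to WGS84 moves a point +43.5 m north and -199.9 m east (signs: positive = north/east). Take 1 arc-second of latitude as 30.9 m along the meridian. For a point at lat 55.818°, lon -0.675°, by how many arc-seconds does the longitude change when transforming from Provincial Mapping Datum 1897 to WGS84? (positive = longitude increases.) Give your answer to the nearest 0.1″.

Δλ = -11.5″

At latitude 55.818°, cos φ = 0.561824.
1″ of longitude at this latitude = 30.90 × cos φ = 17.3603 m, so Δλ = -199.9 / 17.3603 = -11.515″.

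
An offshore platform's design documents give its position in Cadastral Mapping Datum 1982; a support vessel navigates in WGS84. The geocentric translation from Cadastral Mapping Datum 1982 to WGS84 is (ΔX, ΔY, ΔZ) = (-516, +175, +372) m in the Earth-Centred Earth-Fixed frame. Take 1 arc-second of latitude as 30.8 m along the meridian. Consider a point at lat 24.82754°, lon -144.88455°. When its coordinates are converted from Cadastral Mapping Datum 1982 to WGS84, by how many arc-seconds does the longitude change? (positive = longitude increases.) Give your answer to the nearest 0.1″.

Δλ = -15.7″

sin φ = 0.419888, cos φ = 0.907576, sin λ = -0.575226, cos λ = -0.817995.
East component: ΔE = −sin λ·ΔX + cos λ·ΔY = −(-0.575226)(-516) + (-0.817995)(175) = -439.97 m.
1° of latitude spans 3600 × 30.80 = 110880 m; at latitude φ, 1° of longitude spans that × cos φ = 100632.0 m, so Δλ = -439.97 / 100632.0 × 3600 = -15.739″.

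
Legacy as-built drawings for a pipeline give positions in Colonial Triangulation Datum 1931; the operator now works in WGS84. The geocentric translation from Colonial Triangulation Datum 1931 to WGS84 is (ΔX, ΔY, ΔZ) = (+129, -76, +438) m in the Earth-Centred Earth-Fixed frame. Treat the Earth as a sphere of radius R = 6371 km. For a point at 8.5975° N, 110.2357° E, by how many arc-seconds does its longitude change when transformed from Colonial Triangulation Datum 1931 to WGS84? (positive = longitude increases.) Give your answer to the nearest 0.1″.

sin φ = 0.149492, cos φ = 0.988763, sin λ = 0.938278, cos λ = -0.345883.
East component: ΔE = −sin λ·ΔX + cos λ·ΔY = −(0.938278)(129) + (-0.345883)(-76) = -94.75 m.
1° of latitude spans πR/180 = 111195 m; at latitude φ, 1° of longitude spans that × cos φ = 109945.4 m, so Δλ = -94.75 / 109945.4 × 3600 = -3.102″.

Δλ = -3.1″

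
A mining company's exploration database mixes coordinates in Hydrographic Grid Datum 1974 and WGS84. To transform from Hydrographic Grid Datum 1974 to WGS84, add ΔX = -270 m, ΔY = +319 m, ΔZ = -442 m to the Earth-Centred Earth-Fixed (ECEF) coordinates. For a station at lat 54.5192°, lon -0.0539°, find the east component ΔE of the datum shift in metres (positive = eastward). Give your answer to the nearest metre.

ΔE = 319 m

The local east axis at (φ, λ) is (−sin λ, cos λ, 0), so ΔE = −sin(-0.0539°)·(-270) + cos(-0.0539°)·319 = 318.75 m.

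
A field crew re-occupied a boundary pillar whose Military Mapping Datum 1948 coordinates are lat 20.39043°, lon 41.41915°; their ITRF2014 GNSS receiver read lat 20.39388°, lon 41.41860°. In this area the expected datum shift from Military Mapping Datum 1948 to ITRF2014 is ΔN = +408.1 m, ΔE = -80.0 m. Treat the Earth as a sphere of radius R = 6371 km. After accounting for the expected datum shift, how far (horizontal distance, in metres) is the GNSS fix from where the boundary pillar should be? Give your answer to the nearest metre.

33 m

Observed coordinate differences: Δφ = +0.00345°, Δλ = -0.00055°.
Converting to metres (1° lat = 111195 m, cos φ = 0.937340): observed ΔN = 383.6 m, observed ΔE = -57.3 m.
Subtracting the expected shift leaves a residual of 383.6 − (408.1) = -24.5 m north and -57.3 − (-80.0) = 22.7 m east.
Residual distance = √((-24.5)² + 22.7²) = 33.4 m.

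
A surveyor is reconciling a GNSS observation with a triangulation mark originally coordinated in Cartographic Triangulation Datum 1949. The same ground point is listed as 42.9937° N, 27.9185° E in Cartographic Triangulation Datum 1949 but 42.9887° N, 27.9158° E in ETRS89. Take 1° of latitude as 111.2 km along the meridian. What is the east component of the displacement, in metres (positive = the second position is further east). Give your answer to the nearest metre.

Δφ = 42.9887° − 42.9937° = -0.0050°; Δλ = 27.9158° − 27.9185° = -0.0027°.
ΔN = Δφ × 111200 = -556.0 m; ΔE = Δλ × 111200 × cos(42.9937°) = -0.0027 × 111200 × 0.731429 = -219.6 m.

ΔE = -220 m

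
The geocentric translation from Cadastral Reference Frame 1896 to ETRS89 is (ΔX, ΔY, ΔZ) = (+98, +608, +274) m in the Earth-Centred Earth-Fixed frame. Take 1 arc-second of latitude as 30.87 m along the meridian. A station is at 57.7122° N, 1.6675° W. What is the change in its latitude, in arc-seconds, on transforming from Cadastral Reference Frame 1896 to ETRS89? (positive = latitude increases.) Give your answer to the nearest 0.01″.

sin φ = 0.845376, cos φ = 0.534172, sin λ = -0.029099, cos λ = 0.999577.
North component: ΔN = −sin φ cos λ·ΔX − sin φ sin λ·ΔY + cos φ·ΔZ = −(0.845376)(0.999577)(98) − (0.845376)(-0.029099)(608) + (0.534172)(274) = 78.51 m.
1° of latitude spans 3600 × 30.87 = 111132 m, so Δφ = 78.51 / 111132 × 3600 = 2.543″.

Δφ = 2.54″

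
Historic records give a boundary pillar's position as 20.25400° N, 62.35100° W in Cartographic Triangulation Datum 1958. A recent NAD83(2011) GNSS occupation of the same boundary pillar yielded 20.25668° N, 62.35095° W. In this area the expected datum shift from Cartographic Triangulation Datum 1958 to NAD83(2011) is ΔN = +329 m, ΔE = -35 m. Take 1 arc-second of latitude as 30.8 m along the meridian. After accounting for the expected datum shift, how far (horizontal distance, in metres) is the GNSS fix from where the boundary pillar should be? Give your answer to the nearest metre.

51 m

Observed coordinate differences: Δφ = +0.00268°, Δλ = +0.00005°.
Converting to metres (1° lat = 110880 m, cos φ = 0.938167): observed ΔN = 297.2 m, observed ΔE = 5.2 m.
Subtracting the expected shift leaves a residual of 297.2 − (329) = -31.8 m north and 5.2 − (-35) = 40.2 m east.
Residual distance = √((-31.8)² + 40.2²) = 51.3 m.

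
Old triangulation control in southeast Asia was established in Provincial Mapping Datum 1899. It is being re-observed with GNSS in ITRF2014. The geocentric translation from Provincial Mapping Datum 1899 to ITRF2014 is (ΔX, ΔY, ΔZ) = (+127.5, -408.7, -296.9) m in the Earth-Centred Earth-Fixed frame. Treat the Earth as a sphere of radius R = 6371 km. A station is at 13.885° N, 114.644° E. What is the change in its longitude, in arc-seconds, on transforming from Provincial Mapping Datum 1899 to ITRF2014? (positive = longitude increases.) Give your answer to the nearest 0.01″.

sin φ = 0.239974, cos φ = 0.970779, sin λ = 0.908916, cos λ = -0.416979.
East component: ΔE = −sin λ·ΔX + cos λ·ΔY = −(0.908916)(127.5) + (-0.416979)(-408.7) = 54.53 m.
1° of latitude spans πR/180 = 111195 m; at latitude φ, 1° of longitude spans that × cos φ = 107945.7 m, so Δλ = 54.53 / 107945.7 × 3600 = 1.819″.

Δλ = 1.82″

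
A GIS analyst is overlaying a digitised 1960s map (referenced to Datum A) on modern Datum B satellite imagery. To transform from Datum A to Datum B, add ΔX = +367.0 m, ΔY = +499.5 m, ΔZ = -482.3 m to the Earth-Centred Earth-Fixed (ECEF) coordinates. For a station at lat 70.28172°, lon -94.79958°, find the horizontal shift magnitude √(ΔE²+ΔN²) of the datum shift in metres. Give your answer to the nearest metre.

466 m

At φ = 70.28172°, λ = -94.79958°: sin φ = 0.941363, cos φ = 0.337396, sin λ = -0.996493, cos λ = -0.083671.
ΔE = −sin λ·ΔX + cos λ·ΔY = −(-0.996493)·(367.0) + (-0.083671)·(499.5) = 323.92 m.
ΔN = −sin φ cos λ·ΔX − sin φ sin λ·ΔY + cos φ·ΔZ = −(0.941363)(-0.083671)(367.0) − (0.941363)(-0.996493)(499.5) + (0.337396)(-482.3) = 334.74 m.
Horizontal magnitude = √(ΔE² + ΔN²) = √(323.92² + 334.74²) = 465.81 m.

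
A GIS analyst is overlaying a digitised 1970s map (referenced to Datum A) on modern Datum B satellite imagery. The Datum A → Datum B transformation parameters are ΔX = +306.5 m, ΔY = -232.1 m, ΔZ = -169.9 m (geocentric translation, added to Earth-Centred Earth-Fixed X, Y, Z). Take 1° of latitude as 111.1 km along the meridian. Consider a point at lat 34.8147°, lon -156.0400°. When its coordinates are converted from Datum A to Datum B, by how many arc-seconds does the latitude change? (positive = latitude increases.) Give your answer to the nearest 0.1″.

Δφ = -1.1″

sin φ = 0.570924, cos φ = 0.821003, sin λ = -0.406099, cos λ = -0.913829.
North component: ΔN = −sin φ cos λ·ΔX − sin φ sin λ·ΔY + cos φ·ΔZ = −(0.570924)(-0.913829)(306.5) − (0.570924)(-0.406099)(-232.1) + (0.821003)(-169.9) = -33.39 m.
1° of latitude spans 111100 m, so Δφ = -33.39 / 111100 × 3600 = -1.082″.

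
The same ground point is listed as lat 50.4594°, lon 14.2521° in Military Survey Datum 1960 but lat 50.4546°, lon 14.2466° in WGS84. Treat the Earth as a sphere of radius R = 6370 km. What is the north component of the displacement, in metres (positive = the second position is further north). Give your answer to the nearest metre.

Δφ = 50.4546° − 50.4594° = -0.0048°; Δλ = 14.2466° − 14.2521° = -0.0055°.
1° along a meridian = πR/180 = 111177 m.
ΔN = Δφ × 111177 = -533.7 m; ΔE = Δλ × 111177 × cos(50.4594°) = -0.0055 × 111177 × 0.636625 = -389.3 m.

ΔN = -534 m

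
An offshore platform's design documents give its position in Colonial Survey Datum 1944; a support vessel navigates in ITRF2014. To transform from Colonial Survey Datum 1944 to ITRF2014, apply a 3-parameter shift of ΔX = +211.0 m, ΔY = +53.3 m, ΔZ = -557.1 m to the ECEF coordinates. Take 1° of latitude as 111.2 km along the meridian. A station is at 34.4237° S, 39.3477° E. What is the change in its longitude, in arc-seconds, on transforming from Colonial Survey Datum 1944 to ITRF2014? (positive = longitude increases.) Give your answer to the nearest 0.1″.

Δλ = -3.6″

sin φ = -0.565308, cos φ = 0.824880, sin λ = 0.634025, cos λ = 0.773313.
East component: ΔE = −sin λ·ΔX + cos λ·ΔY = −(0.634025)(211.0) + (0.773313)(53.3) = -92.56 m.
1° of latitude spans 111200 m; at latitude φ, 1° of longitude spans that × cos φ = 91726.6 m, so Δλ = -92.56 / 91726.6 × 3600 = -3.633″.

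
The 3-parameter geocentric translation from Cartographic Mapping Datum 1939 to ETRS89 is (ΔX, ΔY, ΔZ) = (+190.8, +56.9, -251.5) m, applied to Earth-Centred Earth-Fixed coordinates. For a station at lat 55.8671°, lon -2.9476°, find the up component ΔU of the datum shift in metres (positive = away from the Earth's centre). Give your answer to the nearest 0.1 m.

The local up (radial) axis is (cos φ cos λ, cos φ sin λ, sin φ), giving ΔU = 106.919 − 1.642 − 208.176 = -102.90 m.

ΔU = -102.9 m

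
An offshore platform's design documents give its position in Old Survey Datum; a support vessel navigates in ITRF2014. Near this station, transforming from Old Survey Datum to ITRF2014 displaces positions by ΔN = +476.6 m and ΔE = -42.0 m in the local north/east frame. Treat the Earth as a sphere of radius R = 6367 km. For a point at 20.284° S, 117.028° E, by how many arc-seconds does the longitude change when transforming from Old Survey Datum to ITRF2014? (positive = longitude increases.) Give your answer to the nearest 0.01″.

At latitude -20.284°, cos φ = 0.937986.
One radian of longitude at latitude φ spans R cos φ, so Δλ = ΔE / (R cos φ) = -42.0 / (6367000 × 0.937986) = -7.0326e-06 rad = -1.451″.

Δλ = -1.45″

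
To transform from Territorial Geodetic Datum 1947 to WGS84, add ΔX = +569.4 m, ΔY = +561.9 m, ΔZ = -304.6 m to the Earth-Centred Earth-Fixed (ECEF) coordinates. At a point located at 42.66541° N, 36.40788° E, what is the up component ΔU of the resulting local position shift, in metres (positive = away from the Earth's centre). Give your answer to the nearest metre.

ΔU = 376 m

At φ = 42.66541°, λ = 36.40788°: sin φ = 0.677716, cos φ = 0.735324, sin λ = 0.593530, cos λ = 0.804812.
ΔU = cos φ cos λ·ΔX + cos φ sin λ·ΔY + sin φ·ΔZ = (0.735324)(0.804812)(569.4) + (0.735324)(0.593530)(561.9) + (0.677716)(-304.6) = 375.77 m.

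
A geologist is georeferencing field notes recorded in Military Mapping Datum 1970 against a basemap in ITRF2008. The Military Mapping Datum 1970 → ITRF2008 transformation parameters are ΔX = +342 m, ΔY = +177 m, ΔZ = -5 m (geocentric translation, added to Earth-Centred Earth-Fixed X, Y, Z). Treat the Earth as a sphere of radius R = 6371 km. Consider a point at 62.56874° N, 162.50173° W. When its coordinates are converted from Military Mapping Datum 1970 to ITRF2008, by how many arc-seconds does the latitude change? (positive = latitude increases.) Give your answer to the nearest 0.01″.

sin φ = 0.887564, cos φ = 0.460684, sin λ = -0.300677, cos λ = -0.953726.
North component: ΔN = −sin φ cos λ·ΔX − sin φ sin λ·ΔY + cos φ·ΔZ = −(0.887564)(-0.953726)(342) − (0.887564)(-0.300677)(177) + (0.460684)(-5) = 334.43 m.
1° of latitude spans πR/180 = 111195 m, so Δφ = 334.43 / 111195 × 3600 = 10.827″.

Δφ = 10.83″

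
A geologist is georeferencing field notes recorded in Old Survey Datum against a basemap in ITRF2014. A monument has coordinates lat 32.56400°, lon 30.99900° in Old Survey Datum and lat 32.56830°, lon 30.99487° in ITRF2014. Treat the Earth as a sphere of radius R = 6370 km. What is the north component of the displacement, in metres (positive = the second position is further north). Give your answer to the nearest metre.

Δφ = 32.56830° − 32.56400° = +0.00430°; Δλ = 30.99487° − 30.99900° = -0.00413°.
1° along a meridian = πR/180 = 111177 m.
ΔN = Δφ × 111177 = 478.1 m; ΔE = Δλ × 111177 × cos(32.56400°) = -0.00413 × 111177 × 0.842791 = -387.0 m.

ΔN = 478 m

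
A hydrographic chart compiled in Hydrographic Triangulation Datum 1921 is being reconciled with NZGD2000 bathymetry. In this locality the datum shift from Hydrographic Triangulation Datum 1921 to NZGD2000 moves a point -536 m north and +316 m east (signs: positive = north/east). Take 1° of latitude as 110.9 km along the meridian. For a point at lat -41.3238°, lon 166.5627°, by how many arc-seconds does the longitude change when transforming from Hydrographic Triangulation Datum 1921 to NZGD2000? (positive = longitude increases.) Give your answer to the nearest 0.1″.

At latitude -41.3238°, cos φ = 0.750990.
1° of longitude at this latitude = 110.9 × cos φ = 83.28 km, so Δλ = 316.0 / 83284.8 = 0.0037942° = 13.659″.

Δλ = 13.7″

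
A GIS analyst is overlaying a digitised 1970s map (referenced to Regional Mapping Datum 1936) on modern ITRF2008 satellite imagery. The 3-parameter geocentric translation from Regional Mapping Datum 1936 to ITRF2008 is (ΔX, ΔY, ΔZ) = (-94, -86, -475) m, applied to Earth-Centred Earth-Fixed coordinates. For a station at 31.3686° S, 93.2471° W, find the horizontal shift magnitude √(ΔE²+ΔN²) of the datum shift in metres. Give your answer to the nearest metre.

At φ = -31.3686°, λ = -93.2471°: sin φ = -0.520542, cos φ = 0.853836, sin λ = -0.998395, cos λ = -0.056642.
ΔE = −sin λ·ΔX + cos λ·ΔY = −(-0.998395)·(-94) + (-0.056642)·(-86) = -88.98 m.
ΔN = −sin φ cos λ·ΔX − sin φ sin λ·ΔY + cos φ·ΔZ = −(-0.520542)(-0.056642)(-94) − (-0.520542)(-0.998395)(-86) + (0.853836)(-475) = -358.11 m.
Horizontal magnitude = √(ΔE² + ΔN²) = √((-88.98)² + (-358.11)²) = 368.99 m.

369 m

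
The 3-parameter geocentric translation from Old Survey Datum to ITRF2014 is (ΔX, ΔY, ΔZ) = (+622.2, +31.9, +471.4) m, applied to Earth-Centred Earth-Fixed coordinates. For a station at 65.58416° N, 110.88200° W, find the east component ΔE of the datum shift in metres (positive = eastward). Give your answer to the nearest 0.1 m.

At φ = 65.58416°, λ = -110.88200°: sin φ = 0.910569, cos φ = 0.413356, sin λ = -0.934317, cos λ = -0.356444.
ΔE = −sin λ·ΔX + cos λ·ΔY = −(-0.934317)·(622.2) + (-0.356444)·(31.9) = 569.96 m.

ΔE = 570.0 m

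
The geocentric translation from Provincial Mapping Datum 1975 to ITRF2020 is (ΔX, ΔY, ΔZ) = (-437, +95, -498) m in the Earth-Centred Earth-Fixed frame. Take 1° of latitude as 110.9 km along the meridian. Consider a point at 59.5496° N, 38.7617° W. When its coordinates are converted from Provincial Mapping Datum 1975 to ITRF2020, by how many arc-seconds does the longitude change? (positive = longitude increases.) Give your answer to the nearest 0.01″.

sin φ = 0.862068, cos φ = 0.506792, sin λ = -0.626083, cos λ = 0.779757.
East component: ΔE = −sin λ·ΔX + cos λ·ΔY = −(-0.626083)(-437) + (0.779757)(95) = -199.52 m.
1° of latitude spans 110900 m; at latitude φ, 1° of longitude spans that × cos φ = 56203.3 m, so Δλ = -199.52 / 56203.3 × 3600 = -12.780″.

Δλ = -12.78″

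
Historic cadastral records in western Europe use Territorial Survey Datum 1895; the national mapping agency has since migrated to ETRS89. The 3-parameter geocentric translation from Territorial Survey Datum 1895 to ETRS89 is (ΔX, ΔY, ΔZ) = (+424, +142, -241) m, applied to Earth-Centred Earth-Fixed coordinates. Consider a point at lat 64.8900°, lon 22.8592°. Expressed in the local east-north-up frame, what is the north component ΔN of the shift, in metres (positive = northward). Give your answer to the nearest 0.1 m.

ΔN = -506.0 m

The local north axis is (−sin φ cos λ, −sin φ sin λ, cos φ), giving ΔN = -353.777 − 49.949 − 102.270 = -506.00 m.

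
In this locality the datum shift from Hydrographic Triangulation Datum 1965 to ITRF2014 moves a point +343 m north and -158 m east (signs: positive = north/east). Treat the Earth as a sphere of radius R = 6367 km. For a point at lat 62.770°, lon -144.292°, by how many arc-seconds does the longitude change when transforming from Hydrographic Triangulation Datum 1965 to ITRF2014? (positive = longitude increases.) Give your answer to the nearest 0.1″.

Δλ = -11.2″

At latitude 62.770°, cos φ = 0.457564.
One radian of longitude at latitude φ spans R cos φ, so Δλ = ΔE / (R cos φ) = -158.0 / (6367000 × 0.457564) = -5.4234e-05 rad = -11.187″.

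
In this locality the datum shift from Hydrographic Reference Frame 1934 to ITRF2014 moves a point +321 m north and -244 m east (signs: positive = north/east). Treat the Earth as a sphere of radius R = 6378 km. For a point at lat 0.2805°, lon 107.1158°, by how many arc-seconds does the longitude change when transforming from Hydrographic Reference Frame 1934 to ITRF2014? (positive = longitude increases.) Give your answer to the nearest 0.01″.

At latitude 0.2805°, cos φ = 0.999988.
One radian of longitude at latitude φ spans R cos φ, so Δλ = ΔE / (R cos φ) = -244.0 / (6378000 × 0.999988) = -3.8257e-05 rad = -7.891″.

Δλ = -7.89″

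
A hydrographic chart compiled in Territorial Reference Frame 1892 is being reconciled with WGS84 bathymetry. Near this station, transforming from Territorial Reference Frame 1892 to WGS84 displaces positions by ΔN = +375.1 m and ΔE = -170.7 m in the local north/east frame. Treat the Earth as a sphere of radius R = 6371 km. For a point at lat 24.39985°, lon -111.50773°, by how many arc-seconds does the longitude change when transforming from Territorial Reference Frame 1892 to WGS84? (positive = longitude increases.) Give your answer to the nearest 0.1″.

At latitude 24.39985°, cos φ = 0.910685.
One radian of longitude at latitude φ spans R cos φ, so Δλ = ΔE / (R cos φ) = -170.7 / (6371000 × 0.910685) = -2.9421e-05 rad = -6.069″.

Δλ = -6.1″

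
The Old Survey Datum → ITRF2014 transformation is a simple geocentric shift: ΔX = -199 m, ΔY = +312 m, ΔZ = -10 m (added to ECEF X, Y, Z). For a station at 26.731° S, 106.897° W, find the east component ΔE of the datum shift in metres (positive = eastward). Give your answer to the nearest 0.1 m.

ΔE = -281.1 m

The local east axis at (φ, λ) is (−sin λ, cos λ, 0), so ΔE = −sin(-106.897°)·(-199) + cos(-106.897°)·312 = -281.09 m.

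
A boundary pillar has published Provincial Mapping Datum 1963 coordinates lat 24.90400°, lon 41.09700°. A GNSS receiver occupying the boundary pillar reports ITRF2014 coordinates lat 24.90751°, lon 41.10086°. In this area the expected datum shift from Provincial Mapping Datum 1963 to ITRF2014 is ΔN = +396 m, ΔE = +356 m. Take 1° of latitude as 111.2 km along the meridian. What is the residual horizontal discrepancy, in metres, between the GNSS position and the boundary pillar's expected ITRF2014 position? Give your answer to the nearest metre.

Observed coordinate differences: Δφ = +0.00351°, Δλ = +0.00386°.
Converting to metres (1° lat = 111200 m, cos φ = 0.907015): observed ΔN = 390.3 m, observed ΔE = 389.3 m.
Subtracting the expected shift leaves a residual of 390.3 − (396) = -5.7 m north and 389.3 − (356) = 33.3 m east.
Residual distance = √((-5.7)² + 33.3²) = 33.8 m.

34 m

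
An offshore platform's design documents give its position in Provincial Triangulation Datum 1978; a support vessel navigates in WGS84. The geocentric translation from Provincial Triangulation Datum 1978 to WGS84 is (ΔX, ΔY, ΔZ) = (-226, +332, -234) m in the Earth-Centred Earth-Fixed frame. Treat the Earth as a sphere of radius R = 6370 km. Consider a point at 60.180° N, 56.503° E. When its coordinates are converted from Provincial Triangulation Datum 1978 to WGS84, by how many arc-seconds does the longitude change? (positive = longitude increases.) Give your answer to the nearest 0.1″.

Δλ = 24.2″

sin φ = 0.867592, cos φ = 0.497277, sin λ = 0.833915, cos λ = 0.551893.
East component: ΔE = −sin λ·ΔX + cos λ·ΔY = −(0.833915)(-226) + (0.551893)(332) = 371.69 m.
1° of latitude spans πR/180 = 111177 m; at latitude φ, 1° of longitude spans that × cos φ = 55286.0 m, so Δλ = 371.69 / 55286.0 × 3600 = 24.203″.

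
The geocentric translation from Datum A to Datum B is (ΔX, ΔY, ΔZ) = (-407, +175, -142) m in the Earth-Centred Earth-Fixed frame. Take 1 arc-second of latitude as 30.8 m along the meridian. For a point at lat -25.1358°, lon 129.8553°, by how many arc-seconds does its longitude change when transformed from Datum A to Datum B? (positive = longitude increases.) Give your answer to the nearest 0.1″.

Δλ = 7.2″

sin φ = -0.424765, cos φ = 0.905304, sin λ = 0.767665, cos λ = -0.640851.
East component: ΔE = −sin λ·ΔX + cos λ·ΔY = −(0.767665)(-407) + (-0.640851)(175) = 200.29 m.
1° of latitude spans 3600 × 30.80 = 110880 m; at latitude φ, 1° of longitude spans that × cos φ = 100380.1 m, so Δλ = 200.29 / 100380.1 × 3600 = 7.183″.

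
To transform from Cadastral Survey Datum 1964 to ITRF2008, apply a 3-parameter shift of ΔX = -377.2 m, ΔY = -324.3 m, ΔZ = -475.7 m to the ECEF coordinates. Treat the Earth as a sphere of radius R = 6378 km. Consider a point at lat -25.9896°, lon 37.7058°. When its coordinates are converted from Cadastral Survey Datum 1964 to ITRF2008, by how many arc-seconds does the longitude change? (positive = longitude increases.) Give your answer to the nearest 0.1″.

Δλ = -0.9″

sin φ = -0.438208, cos φ = 0.898874, sin λ = 0.611607, cos λ = 0.791162.
East component: ΔE = −sin λ·ΔX + cos λ·ΔY = −(0.611607)(-377.2) + (0.791162)(-324.3) = -25.88 m.
1° of latitude spans πR/180 = 111317 m; at latitude φ, 1° of longitude spans that × cos φ = 100060.0 m, so Δλ = -25.88 / 100060.0 × 3600 = -0.931″.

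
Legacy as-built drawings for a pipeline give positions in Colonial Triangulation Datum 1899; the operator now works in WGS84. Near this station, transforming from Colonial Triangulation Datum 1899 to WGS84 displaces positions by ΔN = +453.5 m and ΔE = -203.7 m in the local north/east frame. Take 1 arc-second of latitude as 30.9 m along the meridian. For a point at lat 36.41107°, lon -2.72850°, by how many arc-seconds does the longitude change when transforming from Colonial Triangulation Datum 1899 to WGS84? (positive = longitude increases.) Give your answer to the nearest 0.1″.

Δλ = -8.2″

At latitude 36.41107°, cos φ = 0.804779.
1″ of longitude at this latitude = 30.90 × cos φ = 24.8677 m, so Δλ = -203.7 / 24.8677 = -8.191″.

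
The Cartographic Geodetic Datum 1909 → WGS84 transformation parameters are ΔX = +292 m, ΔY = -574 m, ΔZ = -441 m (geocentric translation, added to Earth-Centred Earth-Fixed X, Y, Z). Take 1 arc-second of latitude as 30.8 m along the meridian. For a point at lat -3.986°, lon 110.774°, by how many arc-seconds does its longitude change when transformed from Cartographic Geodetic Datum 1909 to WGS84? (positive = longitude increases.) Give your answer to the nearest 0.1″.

Δλ = -2.3″

sin φ = -0.069513, cos φ = 0.997581, sin λ = 0.934987, cos λ = -0.354683.
East component: ΔE = −sin λ·ΔX + cos λ·ΔY = −(0.934987)(292) + (-0.354683)(-574) = -69.43 m.
1° of latitude spans 3600 × 30.80 = 110880 m; at latitude φ, 1° of longitude spans that × cos φ = 110611.8 m, so Δλ = -69.43 / 110611.8 × 3600 = -2.260″.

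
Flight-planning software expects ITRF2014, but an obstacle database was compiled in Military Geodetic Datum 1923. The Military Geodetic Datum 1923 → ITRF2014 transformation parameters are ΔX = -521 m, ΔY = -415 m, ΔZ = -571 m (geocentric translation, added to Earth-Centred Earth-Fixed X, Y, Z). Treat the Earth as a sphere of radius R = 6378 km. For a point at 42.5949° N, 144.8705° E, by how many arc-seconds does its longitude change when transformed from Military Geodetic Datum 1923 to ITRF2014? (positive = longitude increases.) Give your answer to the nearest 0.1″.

Δλ = 28.1″

sin φ = 0.676810, cos φ = 0.736157, sin λ = 0.575426, cos λ = -0.817854.
East component: ΔE = −sin λ·ΔX + cos λ·ΔY = −(0.575426)(-521) + (-0.817854)(-415) = 639.21 m.
1° of latitude spans πR/180 = 111317 m; at latitude φ, 1° of longitude spans that × cos φ = 81946.9 m, so Δλ = 639.21 / 81946.9 × 3600 = 28.081″.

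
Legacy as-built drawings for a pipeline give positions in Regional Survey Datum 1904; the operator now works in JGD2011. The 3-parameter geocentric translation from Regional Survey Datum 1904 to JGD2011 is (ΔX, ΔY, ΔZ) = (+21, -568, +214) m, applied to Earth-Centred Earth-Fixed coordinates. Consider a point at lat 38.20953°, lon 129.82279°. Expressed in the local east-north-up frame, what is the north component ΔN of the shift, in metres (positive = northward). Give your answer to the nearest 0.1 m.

ΔN = 446.3 m

The local north axis is (−sin φ cos λ, −sin φ sin λ, cos φ), giving ΔN = 8.319 + 269.832 + 168.151 = 446.30 m.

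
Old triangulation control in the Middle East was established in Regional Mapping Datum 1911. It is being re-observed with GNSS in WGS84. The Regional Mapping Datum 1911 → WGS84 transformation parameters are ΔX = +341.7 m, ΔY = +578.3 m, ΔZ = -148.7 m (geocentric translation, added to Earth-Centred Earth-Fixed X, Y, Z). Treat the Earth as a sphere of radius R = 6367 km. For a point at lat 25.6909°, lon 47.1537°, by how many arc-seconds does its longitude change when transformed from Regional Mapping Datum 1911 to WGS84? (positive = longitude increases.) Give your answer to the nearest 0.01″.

sin φ = 0.433516, cos φ = 0.901146, sin λ = 0.733181, cos λ = 0.680034.
East component: ΔE = −sin λ·ΔX + cos λ·ΔY = −(0.733181)(341.7) + (0.680034)(578.3) = 142.74 m.
1° of latitude spans πR/180 = 111125 m; at latitude φ, 1° of longitude spans that × cos φ = 100139.9 m, so Δλ = 142.74 / 100139.9 × 3600 = 5.131″.

Δλ = 5.13″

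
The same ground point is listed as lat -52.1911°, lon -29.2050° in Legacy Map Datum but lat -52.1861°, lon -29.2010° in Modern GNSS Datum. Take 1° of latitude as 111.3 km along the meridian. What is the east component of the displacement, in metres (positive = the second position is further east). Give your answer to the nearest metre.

Δφ = -52.1861° − -52.1911° = +0.0050°; Δλ = -29.2010° − -29.2050° = +0.0040°.
ΔN = Δφ × 111300 = 556.5 m; ΔE = Δλ × 111300 × cos(-52.1911°) = +0.0040 × 111300 × 0.613030 = 272.9 m.

ΔE = 273 m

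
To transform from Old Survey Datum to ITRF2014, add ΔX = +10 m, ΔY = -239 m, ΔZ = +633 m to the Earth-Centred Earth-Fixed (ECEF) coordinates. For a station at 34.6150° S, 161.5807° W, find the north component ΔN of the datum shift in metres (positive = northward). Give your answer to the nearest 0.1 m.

ΔN = 558.5 m

At φ = -34.6150°, λ = -161.5807°: sin φ = -0.568059, cos φ = 0.822988, sin λ = -0.315969, cos λ = -0.948770.
ΔN = −sin φ cos λ·ΔX − sin φ sin λ·ΔY + cos φ·ΔZ = −(-0.568059)(-0.948770)(10) − (-0.568059)(-0.315969)(-239) + (0.822988)(633) = 558.46 m.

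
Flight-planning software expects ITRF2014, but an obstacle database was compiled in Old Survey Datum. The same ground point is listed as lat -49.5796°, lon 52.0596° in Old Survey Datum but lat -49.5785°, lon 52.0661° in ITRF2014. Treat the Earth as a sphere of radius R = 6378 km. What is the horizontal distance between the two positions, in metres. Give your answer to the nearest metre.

485 m

Δφ = -49.5785° − -49.5796° = +0.0011°; Δλ = 52.0661° − 52.0596° = +0.0065°.
1° along a meridian = πR/180 = 111317 m.
ΔN = Δφ × 111317 = 122.4 m; ΔE = Δλ × 111317 × cos(-49.5796°) = +0.0065 × 111317 × 0.648391 = 469.2 m.
Distance = √(ΔE² + ΔN²) = √(469.2² + 122.4²) = 484.9 m.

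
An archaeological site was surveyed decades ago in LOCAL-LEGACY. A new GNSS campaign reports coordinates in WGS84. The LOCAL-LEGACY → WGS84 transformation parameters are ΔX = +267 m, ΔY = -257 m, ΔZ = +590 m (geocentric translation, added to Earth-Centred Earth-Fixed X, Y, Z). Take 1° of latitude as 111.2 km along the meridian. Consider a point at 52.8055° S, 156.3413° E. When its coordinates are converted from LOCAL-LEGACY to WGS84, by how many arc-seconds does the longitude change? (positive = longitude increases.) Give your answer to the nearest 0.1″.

Δλ = 6.9″

sin φ = -0.796588, cos φ = 0.604523, sin λ = 0.401288, cos λ = -0.915952.
East component: ΔE = −sin λ·ΔX + cos λ·ΔY = −(0.401288)(267) + (-0.915952)(-257) = 128.26 m.
1° of latitude spans 111200 m; at latitude φ, 1° of longitude spans that × cos φ = 67222.9 m, so Δλ = 128.26 / 67222.9 × 3600 = 6.869″.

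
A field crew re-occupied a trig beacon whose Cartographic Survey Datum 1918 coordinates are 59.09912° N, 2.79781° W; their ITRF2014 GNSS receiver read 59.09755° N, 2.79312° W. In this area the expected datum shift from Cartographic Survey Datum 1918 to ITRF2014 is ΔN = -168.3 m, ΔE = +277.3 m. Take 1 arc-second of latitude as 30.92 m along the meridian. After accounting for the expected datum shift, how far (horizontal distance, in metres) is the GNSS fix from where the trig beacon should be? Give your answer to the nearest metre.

11 m

Observed coordinate differences: Δφ = -0.00157°, Δλ = +0.00469°.
Converting to metres (1° lat = 111312 m, cos φ = 0.513554): observed ΔN = -174.8 m, observed ΔE = 268.1 m.
Subtracting the expected shift leaves a residual of -174.8 − (-168.3) = -6.5 m north and 268.1 − (277.3) = -9.2 m east.
Residual distance = √((-6.5)² + (-9.2)²) = 11.2 m.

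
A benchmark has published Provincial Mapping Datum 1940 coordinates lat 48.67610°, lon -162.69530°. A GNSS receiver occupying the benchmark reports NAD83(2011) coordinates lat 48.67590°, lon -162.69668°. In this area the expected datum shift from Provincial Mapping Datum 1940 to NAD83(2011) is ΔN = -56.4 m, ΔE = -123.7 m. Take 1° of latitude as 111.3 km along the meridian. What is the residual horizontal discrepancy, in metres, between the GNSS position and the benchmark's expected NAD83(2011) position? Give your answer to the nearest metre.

Observed coordinate differences: Δφ = -0.00020°, Δλ = -0.00138°.
Converting to metres (1° lat = 111300 m, cos φ = 0.660315): observed ΔN = -22.3 m, observed ΔE = -101.4 m.
Subtracting the expected shift leaves a residual of -22.3 − (-56.4) = 34.1 m north and -101.4 − (-123.7) = 22.3 m east.
Residual distance = √(34.1² + 22.3²) = 40.8 m.

41 m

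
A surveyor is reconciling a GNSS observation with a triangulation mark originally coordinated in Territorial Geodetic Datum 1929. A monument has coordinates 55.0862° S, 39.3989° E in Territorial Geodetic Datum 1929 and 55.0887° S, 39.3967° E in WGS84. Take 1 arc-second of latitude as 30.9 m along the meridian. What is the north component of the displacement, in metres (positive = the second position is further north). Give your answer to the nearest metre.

Δφ = -55.0887° − -55.0862° = -0.0025°; Δλ = 39.3967° − 39.3989° = -0.0022°.
1° of latitude = 3600 × 30.90 = 111240 m.
ΔN = Δφ × 111240 = -278.1 m; ΔE = Δλ × 111240 × cos(-55.0862°) = -0.0022 × 111240 × 0.572343 = -140.1 m.

ΔN = -278 m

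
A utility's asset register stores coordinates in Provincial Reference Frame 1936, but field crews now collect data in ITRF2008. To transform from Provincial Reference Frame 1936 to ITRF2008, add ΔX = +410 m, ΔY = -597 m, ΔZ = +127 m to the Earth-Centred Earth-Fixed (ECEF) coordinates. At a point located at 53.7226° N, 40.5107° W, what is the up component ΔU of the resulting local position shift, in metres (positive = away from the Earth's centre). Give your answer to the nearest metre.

ΔU = 516 m

The local up (radial) axis is (cos φ cos λ, cos φ sin λ, sin φ), giving ΔU = 184.441 + 229.463 + 102.383 = 516.29 m.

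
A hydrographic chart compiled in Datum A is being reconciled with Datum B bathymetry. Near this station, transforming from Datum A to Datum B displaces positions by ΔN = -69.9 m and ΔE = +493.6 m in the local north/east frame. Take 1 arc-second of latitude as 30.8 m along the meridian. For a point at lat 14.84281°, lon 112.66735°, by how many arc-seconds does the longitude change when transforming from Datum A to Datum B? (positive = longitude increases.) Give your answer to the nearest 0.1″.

Δλ = 16.6″

At latitude 14.84281°, cos φ = 0.966632.
1″ of longitude at this latitude = 30.80 × cos φ = 29.7723 m, so Δλ = 493.6 / 29.7723 = 16.579″.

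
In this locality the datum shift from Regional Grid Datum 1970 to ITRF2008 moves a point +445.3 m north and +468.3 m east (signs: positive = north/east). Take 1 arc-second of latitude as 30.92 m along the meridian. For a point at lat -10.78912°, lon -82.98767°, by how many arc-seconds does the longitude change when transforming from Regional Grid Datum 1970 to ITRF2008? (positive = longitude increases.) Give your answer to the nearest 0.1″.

At latitude -10.78912°, cos φ = 0.982323.
1″ of longitude at this latitude = 30.92 × cos φ = 30.3734 m, so Δλ = 468.3 / 30.3734 = 15.418″.

Δλ = 15.4″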